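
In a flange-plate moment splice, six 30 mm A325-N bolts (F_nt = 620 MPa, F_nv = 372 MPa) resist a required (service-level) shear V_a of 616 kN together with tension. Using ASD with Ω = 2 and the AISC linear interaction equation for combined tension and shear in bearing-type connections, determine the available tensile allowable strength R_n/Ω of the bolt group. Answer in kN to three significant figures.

683 kN

A_b = π·30²/4 = 706.9 mm²; f_rv = 616 × 1000 / (6 × 706.9) = 145.2 MPa.
F'_nt = 1.3 F_nt − (Ω F_nt / F_nv) f_rv = 1.3·620 − (2·620/372)·145.2 = 321.9 MPa, capped at F_nt → F'_nt = 321.9 MPa.
R_n = F'_nt · A_b · n = 321.9 × 706.9 × 6 / 1000 = 1365 kN.
Allowable strength R_n/Ω = 1365 / 2 = 683 kN.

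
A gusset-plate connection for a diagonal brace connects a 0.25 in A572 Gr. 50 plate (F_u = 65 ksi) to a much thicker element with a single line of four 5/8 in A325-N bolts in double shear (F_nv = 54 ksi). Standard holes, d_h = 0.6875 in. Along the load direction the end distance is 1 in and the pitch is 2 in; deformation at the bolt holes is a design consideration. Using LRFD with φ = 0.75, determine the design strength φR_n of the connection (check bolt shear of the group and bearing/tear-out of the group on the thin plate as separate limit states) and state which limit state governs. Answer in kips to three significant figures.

Bolt shear: A_b = π·0.625²/4 = 0.3068 in²; R_n = 54 × 0.3068 × 4 × 2 = 132.5 kips → 0.75 × 132.5 = 99.4 kips.
Bearing (1.2 l_c t F_u ≤ 2.4 d t F_u): upper limit = 2.4·0.625·0.25·65 = 24.38 kips.
  Edge l_c = 1 − 0.6875/2 = 0.6562 → r_n = 12.8 kips; interior l_c = 2 − 0.6875 = 1.312 → r_n = 24.38 kips.
  R_n,bearing = 1·12.8 + 3·24.38 = 85.92 kips → 0.75 × 85.92 = 64.4 kips.
Bearing governs: 64.4 kips.

64.4 kips (bearing governs)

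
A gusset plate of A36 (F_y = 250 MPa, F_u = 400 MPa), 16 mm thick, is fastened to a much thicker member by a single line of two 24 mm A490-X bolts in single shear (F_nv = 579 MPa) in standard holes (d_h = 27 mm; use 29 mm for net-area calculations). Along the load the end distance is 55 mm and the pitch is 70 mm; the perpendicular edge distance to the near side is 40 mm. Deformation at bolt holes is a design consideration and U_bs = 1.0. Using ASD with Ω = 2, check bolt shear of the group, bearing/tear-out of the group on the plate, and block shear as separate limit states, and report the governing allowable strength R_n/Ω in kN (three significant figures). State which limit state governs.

Bolt shear: A_b = π·24²/4 = 452.4 mm²; R_n = 579 × 452.4 × 2 × 1 / 1000 = 523.9 kN → 523.9 / 2 = 262 kN.
Bearing: edge l_c = 41.5, r_n = 318.7 kN; interior l_c = 43, r_n = 330.2 kN; R_n = 318.7 + 1·330.2 = 649 kN → 324 kN.
Block shear: A_gv = 2000, A_nv = 1304, A_nt = 408 mm²; R_n = min(0.6F_uA_nv, 0.6F_yA_gv) + U_bs·F_u·A_nt = 463.2 kN → 232 kN.
Block shear governs: 232 kN.

232 kN (block shear governs)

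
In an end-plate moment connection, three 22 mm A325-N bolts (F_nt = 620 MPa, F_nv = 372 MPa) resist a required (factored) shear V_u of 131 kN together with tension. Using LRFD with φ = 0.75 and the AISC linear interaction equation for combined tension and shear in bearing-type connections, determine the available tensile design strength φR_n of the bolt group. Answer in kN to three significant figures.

471 kN

A_b = π·22²/4 = 380.1 mm²; f_rv = 131 × 1000 / (3 × 380.1) = 114.9 MPa.
F'_nt = 1.3 F_nt − (F_nt / φF_nv) f_rv = 1.3·620 − (620/(0.75·372))·114.9 = 550.7 MPa, capped at F_nt → F'_nt = 550.7 MPa.
R_n = F'_nt · A_b · n = 550.7 × 380.1 × 3 / 1000 = 628 kN.
Design strength φR_n = 0.75 × 628 = 471 kN.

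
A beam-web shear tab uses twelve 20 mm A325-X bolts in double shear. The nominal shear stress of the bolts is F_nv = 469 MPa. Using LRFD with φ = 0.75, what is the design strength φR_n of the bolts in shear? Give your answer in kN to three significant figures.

2650 kN

A_b = π × 20² / 4 = 314.2 mm².
R_n = F_nv · A_b · n · n_s = 469 × 314.2 × 12 × 2 / 1000 = 3536 kN.
Design strength φR_n = 0.75 × 3536 = 2650 kN.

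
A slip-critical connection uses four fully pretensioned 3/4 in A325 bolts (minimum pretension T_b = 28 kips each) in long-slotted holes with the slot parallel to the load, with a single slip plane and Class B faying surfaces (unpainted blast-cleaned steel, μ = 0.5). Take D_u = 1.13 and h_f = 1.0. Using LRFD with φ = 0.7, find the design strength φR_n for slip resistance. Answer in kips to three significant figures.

44.3 kips

R_n = μ · D_u · h_f · T_b · n_s · n_b = 0.5 × 1.13 × 1.0 × 28 × 1 × 4 = 63.28 kips.
Design strength φR_n = 0.7 × 63.28 = 44.3 kips.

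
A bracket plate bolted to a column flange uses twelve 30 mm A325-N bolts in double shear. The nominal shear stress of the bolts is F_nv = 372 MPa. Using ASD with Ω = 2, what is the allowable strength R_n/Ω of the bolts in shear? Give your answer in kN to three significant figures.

3160 kN

A_b = π × 30² / 4 = 706.9 mm².
R_n = F_nv · A_b · n · n_s = 372 × 706.9 × 12 × 2 / 1000 = 6311 kN.
Allowable strength R_n/Ω = 6311 / 2 = 3160 kN.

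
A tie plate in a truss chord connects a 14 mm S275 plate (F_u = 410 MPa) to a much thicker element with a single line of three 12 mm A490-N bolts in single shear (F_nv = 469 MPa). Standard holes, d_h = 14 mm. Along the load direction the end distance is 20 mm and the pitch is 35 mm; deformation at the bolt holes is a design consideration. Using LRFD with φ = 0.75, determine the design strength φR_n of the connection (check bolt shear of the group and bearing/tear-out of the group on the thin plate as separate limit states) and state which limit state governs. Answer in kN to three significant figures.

119 kN (bolt shear governs)

Bolt shear: A_b = π·12²/4 = 113.1 mm²; R_n = 469 × 113.1 × 3 × 1 / 1000 = 159.1 kN → 0.75 × 159.1 = 119 kN.
Bearing (1.2 l_c t F_u ≤ 2.4 d t F_u): upper limit = 2.4·12·14·410 / 1000 = 165.3 kN.
  Edge l_c = 20 − 14/2 = 13 → r_n = 89.54 kN; interior l_c = 35 − 14 = 21 → r_n = 144.6 kN.
  R_n,bearing = 1·89.54 + 2·144.6 = 378.8 kN → 0.75 × 378.8 = 284 kN.
Bolt shear governs: 119 kN.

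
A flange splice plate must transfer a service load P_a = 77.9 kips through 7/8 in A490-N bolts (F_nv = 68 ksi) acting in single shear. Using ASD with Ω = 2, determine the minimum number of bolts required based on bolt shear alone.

A_b = π·0.875²/4 = 0.6013 in².
Per-bolt allowable strength R_n/Ω = 68 × 0.6013 × 1 / 2 = 20.44 kips.
n ≥ 77.9 / 20.44 = 3.81 → use 4 bolts.

4 bolts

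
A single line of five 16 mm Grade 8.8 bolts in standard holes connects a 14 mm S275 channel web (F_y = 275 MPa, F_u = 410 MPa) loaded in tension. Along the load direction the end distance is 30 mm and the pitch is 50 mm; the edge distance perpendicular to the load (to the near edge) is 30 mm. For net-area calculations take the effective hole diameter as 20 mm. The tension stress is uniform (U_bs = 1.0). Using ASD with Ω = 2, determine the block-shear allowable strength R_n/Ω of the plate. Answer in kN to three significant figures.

Shear plane L_v = 30 + 4·50 = 230 mm; A_gv = 230 × 14 = 3220 mm².
A_nv = (230 − 4.5·20) × 14 = 1960 mm².
A_nt = (30 − 0.5·20) × 14 = 280 mm².
0.6 F_u A_nv = 482.2 kN; 0.6 F_y A_gv = 531.3 kN → shear rupture governs the shear term.
R_n = 482.2 + 1.0 × 410 × 280 / 1000 = 597 kN.
Allowable strength R_n/Ω = 597 / 2 = 298 kN.

298 kN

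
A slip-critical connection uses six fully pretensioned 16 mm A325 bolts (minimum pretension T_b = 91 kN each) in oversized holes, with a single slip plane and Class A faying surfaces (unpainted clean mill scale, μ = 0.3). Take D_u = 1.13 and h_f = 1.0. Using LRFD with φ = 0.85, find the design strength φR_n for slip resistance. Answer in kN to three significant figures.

157 kN

R_n = μ · D_u · h_f · T_b · n_s · n_b = 0.3 × 1.13 × 1.0 × 91 × 1 × 6 = 185.1 kN.
Design strength φR_n = 0.85 × 185.1 = 157 kN.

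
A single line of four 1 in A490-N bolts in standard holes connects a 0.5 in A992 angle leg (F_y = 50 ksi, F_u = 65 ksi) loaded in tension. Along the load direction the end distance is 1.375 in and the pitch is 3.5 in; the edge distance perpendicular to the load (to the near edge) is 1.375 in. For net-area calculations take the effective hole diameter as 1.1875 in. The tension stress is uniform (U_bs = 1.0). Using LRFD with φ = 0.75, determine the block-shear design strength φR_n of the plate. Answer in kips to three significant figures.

132 kips

Shear plane L_v = 1.375 + 3·3.5 = 11.88 in; A_gv = 11.88 × 0.5 = 5.938 in².
A_nv = (11.88 − 3.5·1.1875) × 0.5 = 3.859 in².
A_nt = (1.375 − 0.5·1.1875) × 0.5 = 0.3906 in².
0.6 F_u A_nv = 150.5 kips; 0.6 F_y A_gv = 178.1 kips → shear rupture governs the shear term.
R_n = 150.5 + 1.0 × 65 × 0.3906 = 175.9 kips.
Design strength φR_n = 0.75 × 175.9 = 132 kips.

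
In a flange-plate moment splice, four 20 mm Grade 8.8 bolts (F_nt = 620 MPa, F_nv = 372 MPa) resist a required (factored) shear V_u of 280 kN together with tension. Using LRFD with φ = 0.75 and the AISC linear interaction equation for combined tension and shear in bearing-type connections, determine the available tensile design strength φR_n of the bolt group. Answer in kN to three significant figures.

293 kN

A_b = π·20²/4 = 314.2 mm²; f_rv = 280 × 1000 / (4 × 314.2) = 222.8 MPa.
F'_nt = 1.3 F_nt − (F_nt / φF_nv) f_rv = 1.3·620 − (620/(0.75·372))·222.8 = 310.9 MPa, capped at F_nt → F'_nt = 310.9 MPa.
R_n = F'_nt · A_b · n = 310.9 × 314.2 × 4 / 1000 = 390.6 kN.
Design strength φR_n = 0.75 × 390.6 = 293 kN.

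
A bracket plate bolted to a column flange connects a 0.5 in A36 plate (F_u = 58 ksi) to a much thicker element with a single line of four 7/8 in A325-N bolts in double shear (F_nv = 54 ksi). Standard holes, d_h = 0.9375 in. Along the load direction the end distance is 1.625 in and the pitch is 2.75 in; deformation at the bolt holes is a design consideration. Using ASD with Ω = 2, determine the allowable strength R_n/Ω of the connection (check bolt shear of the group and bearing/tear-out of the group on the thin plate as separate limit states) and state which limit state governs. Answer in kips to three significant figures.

Bolt shear: A_b = π·0.875²/4 = 0.6013 in²; R_n = 54 × 0.6013 × 4 × 2 = 259.8 kips → 259.8 / 2 = 130 kips.
Bearing (1.2 l_c t F_u ≤ 2.4 d t F_u): upper limit = 2.4·0.875·0.5·58 = 60.9 kips.
  Edge l_c = 1.625 − 0.9375/2 = 1.156 → r_n = 40.24 kips; interior l_c = 2.75 − 0.9375 = 1.812 → r_n = 60.9 kips.
  R_n,bearing = 1·40.24 + 3·60.9 = 222.9 kips → 222.9 / 2 = 111 kips.
Bearing governs: 111 kips.

111 kips (bearing governs)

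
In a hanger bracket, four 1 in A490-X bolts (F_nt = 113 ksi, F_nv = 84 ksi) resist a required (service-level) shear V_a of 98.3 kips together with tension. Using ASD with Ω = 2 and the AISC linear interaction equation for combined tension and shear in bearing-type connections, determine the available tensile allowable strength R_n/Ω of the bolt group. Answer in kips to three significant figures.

98.5 kips

A_b = π·1²/4 = 0.7854 in²; f_rv = 98.3 / (4 × 0.7854) = 31.29 ksi.
F'_nt = 1.3 F_nt − (Ω F_nt / F_nv) f_rv = 1.3·113 − (2·113/84)·31.29 = 62.72 ksi, capped at F_nt → F'_nt = 62.72 ksi.
R_n = F'_nt · A_b · n = 62.72 × 0.7854 × 4 = 197 kips.
Allowable strength R_n/Ω = 197 / 2 = 98.5 kips.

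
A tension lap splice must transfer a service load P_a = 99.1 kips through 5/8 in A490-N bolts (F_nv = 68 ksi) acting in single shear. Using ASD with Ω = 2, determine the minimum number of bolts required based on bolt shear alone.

10 bolts

A_b = π·0.625²/4 = 0.3068 in².
Per-bolt allowable strength R_n/Ω = 68 × 0.3068 × 1 / 2 = 10.43 kips.
n ≥ 99.1 / 10.43 = 9.5 → use 10 bolts.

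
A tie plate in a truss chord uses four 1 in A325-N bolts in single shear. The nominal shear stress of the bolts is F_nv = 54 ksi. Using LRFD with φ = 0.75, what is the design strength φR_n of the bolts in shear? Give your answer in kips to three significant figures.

127 kips

A_b = π × 1² / 4 = 0.7854 in².
R_n = F_nv · A_b · n · n_s = 54 × 0.7854 × 4 × 1 = 169.6 kips.
Design strength φR_n = 0.75 × 169.6 = 127 kips.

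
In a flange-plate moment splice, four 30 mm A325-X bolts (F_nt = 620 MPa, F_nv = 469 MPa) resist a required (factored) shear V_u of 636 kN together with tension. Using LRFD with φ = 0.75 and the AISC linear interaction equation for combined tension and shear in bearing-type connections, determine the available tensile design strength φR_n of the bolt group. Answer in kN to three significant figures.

A_b = π·30²/4 = 706.9 mm²; f_rv = 636 × 1000 / (4 × 706.9) = 224.9 MPa.
F'_nt = 1.3 F_nt − (F_nt / φF_nv) f_rv = 1.3·620 − (620/(0.75·469))·224.9 = 409.5 MPa, capped at F_nt → F'_nt = 409.5 MPa.
R_n = F'_nt · A_b · n = 409.5 × 706.9 × 4 / 1000 = 1158 kN.
Design strength φR_n = 0.75 × 1158 = 868 kN.

868 kN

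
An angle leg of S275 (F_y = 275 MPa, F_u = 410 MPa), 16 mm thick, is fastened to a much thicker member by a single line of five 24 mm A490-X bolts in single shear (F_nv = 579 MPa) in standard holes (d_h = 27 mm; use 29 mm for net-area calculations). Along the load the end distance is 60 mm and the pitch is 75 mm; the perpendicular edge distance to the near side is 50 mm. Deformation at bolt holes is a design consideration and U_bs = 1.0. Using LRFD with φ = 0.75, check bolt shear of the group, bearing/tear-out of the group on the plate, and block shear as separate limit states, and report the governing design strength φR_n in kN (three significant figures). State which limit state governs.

852 kN (block shear governs)

Bolt shear: A_b = π·24²/4 = 452.4 mm²; R_n = 579 × 452.4 × 5 × 1 / 1000 = 1310 kN → 0.75 × 1310 = 982 kN.
Bearing: edge l_c = 46.5, r_n = 366 kN; interior l_c = 48, r_n = 377.9 kN; R_n = 366 + 4·377.9 = 1877 kN → 1410 kN.
Block shear: A_gv = 5760, A_nv = 3672, A_nt = 568 mm²; R_n = min(0.6F_uA_nv, 0.6F_yA_gv) + U_bs·F_u·A_nt = 1136 kN → 852 kN.
Block shear governs: 852 kN.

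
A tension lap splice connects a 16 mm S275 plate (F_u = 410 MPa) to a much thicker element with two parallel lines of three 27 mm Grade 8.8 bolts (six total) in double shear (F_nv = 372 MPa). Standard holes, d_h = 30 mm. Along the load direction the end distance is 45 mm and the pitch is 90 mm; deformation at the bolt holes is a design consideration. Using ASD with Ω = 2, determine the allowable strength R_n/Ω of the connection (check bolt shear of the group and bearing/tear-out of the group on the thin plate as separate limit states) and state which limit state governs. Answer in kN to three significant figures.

Bolt shear: A_b = π·27²/4 = 572.6 mm²; R_n = 372 × 572.6 × 6 × 2 / 1000 = 2556 kN → 2556 / 2 = 1280 kN.
Bearing (1.2 l_c t F_u ≤ 2.4 d t F_u): upper limit = 2.4·27·16·410 / 1000 = 425.1 kN.
  Edge l_c = 45 − 30/2 = 30 → r_n = 236.2 kN; interior l_c = 90 − 30 = 60 → r_n = 425.1 kN.
  R_n,bearing = 2·236.2 + 4·425.1 = 2173 kN → 2173 / 2 = 1090 kN.
Bearing governs: 1090 kN.

1090 kN (bearing governs)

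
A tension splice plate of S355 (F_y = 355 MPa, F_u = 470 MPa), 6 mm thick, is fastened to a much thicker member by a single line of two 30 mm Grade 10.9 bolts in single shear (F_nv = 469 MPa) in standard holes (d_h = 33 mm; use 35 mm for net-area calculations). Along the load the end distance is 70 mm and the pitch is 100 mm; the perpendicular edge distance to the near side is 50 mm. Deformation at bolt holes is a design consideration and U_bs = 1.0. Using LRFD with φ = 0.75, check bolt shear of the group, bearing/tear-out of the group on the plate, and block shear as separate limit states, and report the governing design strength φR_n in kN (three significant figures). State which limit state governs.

218 kN (block shear governs)

Bolt shear: A_b = π·30²/4 = 706.9 mm²; R_n = 469 × 706.9 × 2 × 1 / 1000 = 663 kN → 0.75 × 663 = 497 kN.
Bearing: edge l_c = 53.5, r_n = 181 kN; interior l_c = 67, r_n = 203 kN; R_n = 181 + 1·203 = 384.1 kN → 288 kN.
Block shear: A_gv = 1020, A_nv = 705, A_nt = 195 mm²; R_n = min(0.6F_uA_nv, 0.6F_yA_gv) + U_bs·F_u·A_nt = 290.5 kN → 218 kN.
Block shear governs: 218 kN.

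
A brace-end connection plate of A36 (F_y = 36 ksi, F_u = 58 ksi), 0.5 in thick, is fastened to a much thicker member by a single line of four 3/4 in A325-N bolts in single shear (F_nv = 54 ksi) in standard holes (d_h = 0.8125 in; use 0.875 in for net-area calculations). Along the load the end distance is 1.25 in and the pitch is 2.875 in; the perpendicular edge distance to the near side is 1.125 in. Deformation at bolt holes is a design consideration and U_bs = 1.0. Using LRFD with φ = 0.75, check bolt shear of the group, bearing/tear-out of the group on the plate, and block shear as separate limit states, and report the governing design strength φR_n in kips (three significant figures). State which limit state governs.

71.6 kips (bolt shear governs)

Bolt shear: A_b = π·0.75²/4 = 0.4418 in²; R_n = 54 × 0.4418 × 4 × 1 = 95.43 kips → 0.75 × 95.43 = 71.6 kips.
Bearing: edge l_c = 0.8438, r_n = 29.36 kips; interior l_c = 2.062, r_n = 52.2 kips; R_n = 29.36 + 3·52.2 = 186 kips → 139 kips.
Block shear: A_gv = 4.938, A_nv = 3.406, A_nt = 0.3438 in²; R_n = min(0.6F_uA_nv, 0.6F_yA_gv) + U_bs·F_u·A_nt = 126.6 kips → 94.9 kips.
Bolt shear governs: 71.6 kips.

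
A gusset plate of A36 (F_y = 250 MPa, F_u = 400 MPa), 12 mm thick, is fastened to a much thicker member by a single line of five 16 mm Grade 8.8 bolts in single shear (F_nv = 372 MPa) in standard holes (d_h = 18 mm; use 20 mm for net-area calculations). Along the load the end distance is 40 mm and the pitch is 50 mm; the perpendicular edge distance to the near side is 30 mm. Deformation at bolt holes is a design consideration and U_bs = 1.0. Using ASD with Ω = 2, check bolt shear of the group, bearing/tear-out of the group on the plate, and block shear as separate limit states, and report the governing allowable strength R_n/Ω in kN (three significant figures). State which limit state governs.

187 kN (bolt shear governs)

Bolt shear: A_b = π·16²/4 = 201.1 mm²; R_n = 372 × 201.1 × 5 × 1 / 1000 = 374 kN → 374 / 2 = 187 kN.
Bearing: edge l_c = 31, r_n = 178.6 kN; interior l_c = 32, r_n = 184.3 kN; R_n = 178.6 + 4·184.3 = 915.8 kN → 458 kN.
Block shear: A_gv = 2880, A_nv = 1800, A_nt = 240 mm²; R_n = min(0.6F_uA_nv, 0.6F_yA_gv) + U_bs·F_u·A_nt = 528 kN → 264 kN.
Bolt shear governs: 187 kN.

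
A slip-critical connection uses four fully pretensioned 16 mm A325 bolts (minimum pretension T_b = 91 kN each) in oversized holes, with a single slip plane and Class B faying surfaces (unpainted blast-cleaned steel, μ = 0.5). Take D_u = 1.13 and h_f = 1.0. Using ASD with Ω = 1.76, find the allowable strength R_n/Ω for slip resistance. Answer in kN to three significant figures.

R_n = μ · D_u · h_f · T_b · n_s · n_b = 0.5 × 1.13 × 1.0 × 91 × 1 × 4 = 205.7 kN.
Allowable strength R_n/Ω = 205.7 / 1.76 = 117 kN.

117 kN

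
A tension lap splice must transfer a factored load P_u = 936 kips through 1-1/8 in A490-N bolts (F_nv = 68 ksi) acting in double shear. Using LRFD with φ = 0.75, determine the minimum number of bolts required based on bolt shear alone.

A_b = π·1.125²/4 = 0.994 in².
Per-bolt design strength φR_n = 0.75 × 68 × 0.994 × 2 = 101.4 kips.
n ≥ 936 / 101.4 = 9.232 → use 10 bolts.

10 bolts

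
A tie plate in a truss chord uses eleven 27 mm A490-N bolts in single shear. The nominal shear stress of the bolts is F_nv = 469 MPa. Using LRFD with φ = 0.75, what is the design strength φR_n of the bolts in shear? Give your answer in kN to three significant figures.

2220 kN

A_b = π × 27² / 4 = 572.6 mm².
R_n = F_nv · A_b · n · n_s = 469 × 572.6 × 11 × 1 / 1000 = 2954 kN.
Design strength φR_n = 0.75 × 2954 = 2220 kN.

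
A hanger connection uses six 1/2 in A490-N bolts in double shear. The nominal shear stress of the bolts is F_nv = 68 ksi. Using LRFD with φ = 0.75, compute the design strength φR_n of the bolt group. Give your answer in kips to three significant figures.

120 kips

A_b = π × 0.5² / 4 = 0.1963 in².
R_n = F_nv · A_b · n · n_s = 68 × 0.1963 × 6 × 2 = 160.2 kips.
Design strength φR_n = 0.75 × 160.2 = 120 kips.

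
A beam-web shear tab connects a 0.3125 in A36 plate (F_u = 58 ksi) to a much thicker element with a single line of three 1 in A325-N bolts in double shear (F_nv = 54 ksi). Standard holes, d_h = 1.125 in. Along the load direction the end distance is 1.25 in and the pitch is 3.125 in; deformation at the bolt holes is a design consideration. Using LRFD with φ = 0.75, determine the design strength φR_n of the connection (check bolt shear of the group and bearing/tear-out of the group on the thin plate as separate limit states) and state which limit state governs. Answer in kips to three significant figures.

Bolt shear: A_b = π·1²/4 = 0.7854 in²; R_n = 54 × 0.7854 × 3 × 2 = 254.5 kips → 0.75 × 254.5 = 191 kips.
Bearing (1.2 l_c t F_u ≤ 2.4 d t F_u): upper limit = 2.4·1·0.3125·58 = 43.5 kips.
  Edge l_c = 1.25 − 1.125/2 = 0.6875 → r_n = 14.95 kips; interior l_c = 3.125 − 1.125 = 2 → r_n = 43.5 kips.
  R_n,bearing = 1·14.95 + 2·43.5 = 102 kips → 0.75 × 102 = 76.5 kips.
Bearing governs: 76.5 kips.

76.5 kips (bearing governs)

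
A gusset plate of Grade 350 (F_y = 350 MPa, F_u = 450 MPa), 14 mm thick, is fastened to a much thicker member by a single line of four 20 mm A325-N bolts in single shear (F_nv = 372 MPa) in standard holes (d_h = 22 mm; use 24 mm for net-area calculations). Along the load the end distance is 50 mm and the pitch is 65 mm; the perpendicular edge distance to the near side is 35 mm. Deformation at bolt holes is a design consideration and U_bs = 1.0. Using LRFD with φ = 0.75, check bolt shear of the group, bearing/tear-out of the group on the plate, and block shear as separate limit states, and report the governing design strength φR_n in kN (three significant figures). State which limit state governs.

351 kN (bolt shear governs)

Bolt shear: A_b = π·20²/4 = 314.2 mm²; R_n = 372 × 314.2 × 4 × 1 / 1000 = 467.5 kN → 0.75 × 467.5 = 351 kN.
Bearing: edge l_c = 39, r_n = 294.8 kN; interior l_c = 43, r_n = 302.4 kN; R_n = 294.8 + 3·302.4 = 1202 kN → 902 kN.
Block shear: A_gv = 3430, A_nv = 2254, A_nt = 322 mm²; R_n = min(0.6F_uA_nv, 0.6F_yA_gv) + U_bs·F_u·A_nt = 753.5 kN → 565 kN.
Bolt shear governs: 351 kN.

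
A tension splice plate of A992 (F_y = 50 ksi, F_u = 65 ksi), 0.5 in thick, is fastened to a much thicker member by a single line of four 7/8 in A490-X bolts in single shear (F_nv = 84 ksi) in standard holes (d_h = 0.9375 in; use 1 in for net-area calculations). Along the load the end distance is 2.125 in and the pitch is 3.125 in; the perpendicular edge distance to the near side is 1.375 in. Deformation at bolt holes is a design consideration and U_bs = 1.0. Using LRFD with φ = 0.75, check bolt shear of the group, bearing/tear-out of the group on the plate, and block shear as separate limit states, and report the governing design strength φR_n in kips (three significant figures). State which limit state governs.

138 kips (block shear governs)

Bolt shear: A_b = π·0.875²/4 = 0.6013 in²; R_n = 84 × 0.6013 × 4 × 1 = 202 kips → 0.75 × 202 = 152 kips.
Bearing: edge l_c = 1.656, r_n = 64.59 kips; interior l_c = 2.188, r_n = 68.25 kips; R_n = 64.59 + 3·68.25 = 269.3 kips → 202 kips.
Block shear: A_gv = 5.75, A_nv = 4, A_nt = 0.4375 in²; R_n = min(0.6F_uA_nv, 0.6F_yA_gv) + U_bs·F_u·A_nt = 184.4 kips → 138 kips.
Block shear governs: 138 kips.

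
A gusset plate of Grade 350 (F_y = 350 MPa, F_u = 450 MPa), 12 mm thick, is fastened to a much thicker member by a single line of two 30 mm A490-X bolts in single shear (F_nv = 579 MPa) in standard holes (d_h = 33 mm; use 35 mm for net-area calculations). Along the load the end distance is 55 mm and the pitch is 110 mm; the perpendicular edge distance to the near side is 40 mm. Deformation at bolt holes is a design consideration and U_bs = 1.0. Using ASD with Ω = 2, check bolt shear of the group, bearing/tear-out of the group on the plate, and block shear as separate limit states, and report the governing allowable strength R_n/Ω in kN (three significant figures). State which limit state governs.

Bolt shear: A_b = π·30²/4 = 706.9 mm²; R_n = 579 × 706.9 × 2 × 1 / 1000 = 818.5 kN → 818.5 / 2 = 409 kN.
Bearing: edge l_c = 38.5, r_n = 249.5 kN; interior l_c = 77, r_n = 388.8 kN; R_n = 249.5 + 1·388.8 = 638.3 kN → 319 kN.
Block shear: A_gv = 1980, A_nv = 1350, A_nt = 270 mm²; R_n = min(0.6F_uA_nv, 0.6F_yA_gv) + U_bs·F_u·A_nt = 486 kN → 243 kN.
Block shear governs: 243 kN.

243 kN (block shear governs)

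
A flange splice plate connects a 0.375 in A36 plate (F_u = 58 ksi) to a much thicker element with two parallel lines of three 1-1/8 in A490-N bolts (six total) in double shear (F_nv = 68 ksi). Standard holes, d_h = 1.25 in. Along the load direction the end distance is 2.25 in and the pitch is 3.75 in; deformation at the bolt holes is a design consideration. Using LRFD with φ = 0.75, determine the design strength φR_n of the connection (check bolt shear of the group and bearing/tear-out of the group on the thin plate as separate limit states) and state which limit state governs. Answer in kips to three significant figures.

240 kips (bearing governs)

Bolt shear: A_b = π·1.125²/4 = 0.994 in²; R_n = 68 × 0.994 × 6 × 2 = 811.1 kips → 0.75 × 811.1 = 608 kips.
Bearing (1.2 l_c t F_u ≤ 2.4 d t F_u): upper limit = 2.4·1.125·0.375·58 = 58.72 kips.
  Edge l_c = 2.25 − 1.25/2 = 1.625 → r_n = 42.41 kips; interior l_c = 3.75 − 1.25 = 2.5 → r_n = 58.72 kips.
  R_n,bearing = 2·42.41 + 4·58.72 = 319.7 kips → 0.75 × 319.7 = 240 kips.
Bearing governs: 240 kips.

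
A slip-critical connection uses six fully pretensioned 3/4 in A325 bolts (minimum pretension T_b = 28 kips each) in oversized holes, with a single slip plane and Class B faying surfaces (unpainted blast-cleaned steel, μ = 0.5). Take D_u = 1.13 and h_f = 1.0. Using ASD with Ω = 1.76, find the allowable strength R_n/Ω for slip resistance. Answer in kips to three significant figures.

53.9 kips

R_n = μ · D_u · h_f · T_b · n_s · n_b = 0.5 × 1.13 × 1.0 × 28 × 1 × 6 = 94.92 kips.
Allowable strength R_n/Ω = 94.92 / 1.76 = 53.9 kips.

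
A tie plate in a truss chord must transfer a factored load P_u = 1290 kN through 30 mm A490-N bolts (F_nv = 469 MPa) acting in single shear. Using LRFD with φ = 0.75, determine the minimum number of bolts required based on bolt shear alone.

6 bolts

A_b = π·30²/4 = 706.9 mm².
Per-bolt design strength φR_n = 0.75 × 469 × 706.9 × 1 / 1000 = 248.6 kN.
n ≥ 1290 / 248.6 = 5.188 → use 6 bolts.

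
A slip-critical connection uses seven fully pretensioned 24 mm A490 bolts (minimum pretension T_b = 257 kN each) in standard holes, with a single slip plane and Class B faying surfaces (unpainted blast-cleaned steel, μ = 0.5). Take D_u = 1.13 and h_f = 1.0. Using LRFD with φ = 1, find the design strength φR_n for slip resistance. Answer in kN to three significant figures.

R_n = μ · D_u · h_f · T_b · n_s · n_b = 0.5 × 1.13 × 1.0 × 257 × 1 × 7 = 1016 kN.
Design strength φR_n = 1 × 1016 = 1020 kN.

1020 kN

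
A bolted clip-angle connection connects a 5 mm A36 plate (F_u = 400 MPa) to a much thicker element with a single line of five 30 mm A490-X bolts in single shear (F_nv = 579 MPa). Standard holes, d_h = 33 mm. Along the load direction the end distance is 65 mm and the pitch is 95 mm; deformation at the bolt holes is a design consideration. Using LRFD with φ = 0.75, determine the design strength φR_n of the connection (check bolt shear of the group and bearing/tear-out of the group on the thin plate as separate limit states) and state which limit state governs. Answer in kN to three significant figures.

519 kN (bearing governs)

Bolt shear: A_b = π·30²/4 = 706.9 mm²; R_n = 579 × 706.9 × 5 × 1 / 1000 = 2046 kN → 0.75 × 2046 = 1530 kN.
Bearing (1.2 l_c t F_u ≤ 2.4 d t F_u): upper limit = 2.4·30·5·400 / 1000 = 144 kN.
  Edge l_c = 65 − 33/2 = 48.5 → r_n = 116.4 kN; interior l_c = 95 − 33 = 62 → r_n = 144 kN.
  R_n,bearing = 1·116.4 + 4·144 = 692.4 kN → 0.75 × 692.4 = 519 kN.
Bearing governs: 519 kN.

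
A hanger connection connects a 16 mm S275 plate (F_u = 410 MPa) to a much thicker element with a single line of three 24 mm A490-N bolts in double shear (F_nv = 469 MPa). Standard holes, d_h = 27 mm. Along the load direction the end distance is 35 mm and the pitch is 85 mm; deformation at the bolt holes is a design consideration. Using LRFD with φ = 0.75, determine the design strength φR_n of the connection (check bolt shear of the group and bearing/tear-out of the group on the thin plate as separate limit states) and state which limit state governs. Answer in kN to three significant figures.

Bolt shear: A_b = π·24²/4 = 452.4 mm²; R_n = 469 × 452.4 × 3 × 2 / 1000 = 1273 kN → 0.75 × 1273 = 955 kN.
Bearing (1.2 l_c t F_u ≤ 2.4 d t F_u): upper limit = 2.4·24·16·410 / 1000 = 377.9 kN.
  Edge l_c = 35 − 27/2 = 21.5 → r_n = 169.2 kN; interior l_c = 85 − 27 = 58 → r_n = 377.9 kN.
  R_n,bearing = 1·169.2 + 2·377.9 = 925 kN → 0.75 × 925 = 694 kN.
Bearing governs: 694 kN.

694 kN (bearing governs)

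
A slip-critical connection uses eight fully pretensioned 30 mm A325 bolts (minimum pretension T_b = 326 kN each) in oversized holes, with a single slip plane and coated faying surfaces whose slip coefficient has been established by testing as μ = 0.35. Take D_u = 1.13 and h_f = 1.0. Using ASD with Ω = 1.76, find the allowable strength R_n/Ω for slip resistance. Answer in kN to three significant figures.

586 kN

R_n = μ · D_u · h_f · T_b · n_s · n_b = 0.35 × 1.13 × 1.0 × 326 × 1 × 8 = 1031 kN.
Allowable strength R_n/Ω = 1031 / 1.76 = 586 kN.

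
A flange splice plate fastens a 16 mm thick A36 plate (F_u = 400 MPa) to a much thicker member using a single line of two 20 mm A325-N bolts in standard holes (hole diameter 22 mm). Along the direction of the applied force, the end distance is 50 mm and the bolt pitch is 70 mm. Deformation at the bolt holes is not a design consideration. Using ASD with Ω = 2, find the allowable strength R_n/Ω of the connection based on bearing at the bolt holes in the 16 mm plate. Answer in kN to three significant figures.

Per bolt r_n = 1.5 l_c t F_u ≤ 3.0 d t F_u; upper limit = 3.0 × 20 × 16 × 400 / 1000 = 384 kN.
Edge bolt: l_c = 50 − 22/2 = 39 mm → 1.5 × 39 × 16 × 400 / 1000 = 374.4 → r_n = 374.4 kN.
Interior bolts: l_c = 70 − 22 = 48 mm → 1.5 × 48 × 16 × 400 / 1000 = 460.8 → r_n = 384 kN.
R_n = 1 × 374.4 + 1 × 384 = 758.4 kN.
Allowable strength R_n/Ω = 758.4 / 2 = 379 kN.

379 kN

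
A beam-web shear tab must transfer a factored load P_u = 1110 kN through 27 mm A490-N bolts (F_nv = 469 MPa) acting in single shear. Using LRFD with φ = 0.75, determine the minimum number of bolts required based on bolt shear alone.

6 bolts

A_b = π·27²/4 = 572.6 mm².
Per-bolt design strength φR_n = 0.75 × 469 × 572.6 × 1 / 1000 = 201.4 kN.
n ≥ 1110 / 201.4 = 5.512 → use 6 bolts.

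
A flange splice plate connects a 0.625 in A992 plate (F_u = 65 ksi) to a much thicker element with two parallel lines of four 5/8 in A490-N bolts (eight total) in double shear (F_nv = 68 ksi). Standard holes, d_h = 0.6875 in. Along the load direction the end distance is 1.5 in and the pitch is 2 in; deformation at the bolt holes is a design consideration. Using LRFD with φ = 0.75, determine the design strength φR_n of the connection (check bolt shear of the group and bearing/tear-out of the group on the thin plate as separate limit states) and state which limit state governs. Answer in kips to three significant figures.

Bolt shear: A_b = π·0.625²/4 = 0.3068 in²; R_n = 68 × 0.3068 × 8 × 2 = 333.8 kips → 0.75 × 333.8 = 250 kips.
Bearing (1.2 l_c t F_u ≤ 2.4 d t F_u): upper limit = 2.4·0.625·0.625·65 = 60.94 kips.
  Edge l_c = 1.5 − 0.6875/2 = 1.156 → r_n = 56.37 kips; interior l_c = 2 − 0.6875 = 1.312 → r_n = 60.94 kips.
  R_n,bearing = 2·56.37 + 6·60.94 = 478.4 kips → 0.75 × 478.4 = 359 kips.
Bolt shear governs: 250 kips.

250 kips (bolt shear governs)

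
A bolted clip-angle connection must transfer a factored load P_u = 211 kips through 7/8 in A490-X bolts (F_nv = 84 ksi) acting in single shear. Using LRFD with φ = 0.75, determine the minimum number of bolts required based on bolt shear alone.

6 bolts

A_b = π·0.875²/4 = 0.6013 in².
Per-bolt design strength φR_n = 0.75 × 84 × 0.6013 × 1 = 37.88 kips.
n ≥ 211 / 37.88 = 5.57 → use 6 bolts.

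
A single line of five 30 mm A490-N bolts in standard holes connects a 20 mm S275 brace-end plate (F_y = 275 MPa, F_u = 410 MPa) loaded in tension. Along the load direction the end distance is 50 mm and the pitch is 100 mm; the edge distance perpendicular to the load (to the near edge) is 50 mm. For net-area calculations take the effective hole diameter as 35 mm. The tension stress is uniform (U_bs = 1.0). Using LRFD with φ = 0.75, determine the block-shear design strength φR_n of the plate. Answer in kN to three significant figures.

1280 kN

Shear plane L_v = 50 + 4·100 = 450 mm; A_gv = 450 × 20 = 9000 mm².
A_nv = (450 − 4.5·35) × 20 = 5850 mm².
A_nt = (50 − 0.5·35) × 20 = 650 mm².
0.6 F_u A_nv = 1439 kN; 0.6 F_y A_gv = 1485 kN → shear rupture governs the shear term.
R_n = 1439 + 1.0 × 410 × 650 / 1000 = 1706 kN.
Design strength φR_n = 0.75 × 1706 = 1280 kN.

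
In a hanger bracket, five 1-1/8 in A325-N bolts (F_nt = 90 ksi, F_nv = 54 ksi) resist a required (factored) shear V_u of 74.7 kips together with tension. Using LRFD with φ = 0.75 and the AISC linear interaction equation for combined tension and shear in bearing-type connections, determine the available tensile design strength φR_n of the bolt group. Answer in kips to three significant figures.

312 kips

A_b = π·1.125²/4 = 0.994 in²; f_rv = 74.7 / (5 × 0.994) = 15.03 ksi.
F'_nt = 1.3 F_nt − (F_nt / φF_nv) f_rv = 1.3·90 − (90/(0.75·54))·15.03 = 83.6 ksi, capped at F_nt → F'_nt = 83.6 ksi.
R_n = F'_nt · A_b · n = 83.6 × 0.994 × 5 = 415.5 kips.
Design strength φR_n = 0.75 × 415.5 = 312 kips.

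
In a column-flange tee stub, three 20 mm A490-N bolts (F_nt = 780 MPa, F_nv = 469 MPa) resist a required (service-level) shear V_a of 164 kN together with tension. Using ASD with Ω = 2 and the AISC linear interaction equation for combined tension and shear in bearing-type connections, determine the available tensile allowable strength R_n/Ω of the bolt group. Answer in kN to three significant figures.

205 kN

A_b = π·20²/4 = 314.2 mm²; f_rv = 164 × 1000 / (3 × 314.2) = 174 MPa.
F'_nt = 1.3 F_nt − (Ω F_nt / F_nv) f_rv = 1.3·780 − (2·780/469)·174 = 435.2 MPa, capped at F_nt → F'_nt = 435.2 MPa.
R_n = F'_nt · A_b · n = 435.2 × 314.2 × 3 / 1000 = 410.2 kN.
Allowable strength R_n/Ω = 410.2 / 2 = 205 kN.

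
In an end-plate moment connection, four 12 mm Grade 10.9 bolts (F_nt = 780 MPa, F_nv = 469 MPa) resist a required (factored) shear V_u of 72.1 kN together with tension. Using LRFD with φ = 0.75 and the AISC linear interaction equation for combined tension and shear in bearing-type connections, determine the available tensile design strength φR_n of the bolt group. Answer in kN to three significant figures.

A_b = π·12²/4 = 113.1 mm²; f_rv = 72.1 × 1000 / (4 × 113.1) = 159.4 MPa.
F'_nt = 1.3 F_nt − (F_nt / φF_nv) f_rv = 1.3·780 − (780/(0.75·469))·159.4 = 660.6 MPa, capped at F_nt → F'_nt = 660.6 MPa.
R_n = F'_nt · A_b · n = 660.6 × 113.1 × 4 / 1000 = 298.8 kN.
Design strength φR_n = 0.75 × 298.8 = 224 kN.

224 kN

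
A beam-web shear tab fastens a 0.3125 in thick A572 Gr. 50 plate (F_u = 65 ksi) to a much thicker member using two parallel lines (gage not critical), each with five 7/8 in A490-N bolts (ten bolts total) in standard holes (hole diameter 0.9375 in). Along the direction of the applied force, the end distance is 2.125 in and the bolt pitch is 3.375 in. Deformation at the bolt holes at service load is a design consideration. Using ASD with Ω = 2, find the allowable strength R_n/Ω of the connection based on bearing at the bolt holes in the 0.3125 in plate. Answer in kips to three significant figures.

211 kips

Per bolt r_n = 1.2 l_c t F_u ≤ 2.4 d t F_u; upper limit = 2.4 × 0.875 × 0.3125 × 65 = 42.66 kips.
Edge bolt: l_c = 2.125 − 0.9375/2 = 1.656 in → 1.2 × 1.656 × 0.3125 × 65 = 40.37 → r_n = 40.37 kips.
Interior bolts: l_c = 3.375 − 0.9375 = 2.438 in → 1.2 × 2.438 × 0.3125 × 65 = 59.41 → r_n = 42.66 kips.
R_n = 2 × 40.37 + 8 × 42.66 = 422 kips.
Allowable strength R_n/Ω = 422 / 2 = 211 kips.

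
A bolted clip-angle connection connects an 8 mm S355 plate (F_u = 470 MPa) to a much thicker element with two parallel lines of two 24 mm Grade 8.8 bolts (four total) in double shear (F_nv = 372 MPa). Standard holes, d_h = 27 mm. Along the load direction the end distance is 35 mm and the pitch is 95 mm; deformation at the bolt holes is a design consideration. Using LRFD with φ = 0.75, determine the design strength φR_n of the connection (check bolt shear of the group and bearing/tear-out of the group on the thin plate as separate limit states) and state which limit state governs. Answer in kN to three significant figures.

Bolt shear: A_b = π·24²/4 = 452.4 mm²; R_n = 372 × 452.4 × 4 × 2 / 1000 = 1346 kN → 0.75 × 1346 = 1010 kN.
Bearing (1.2 l_c t F_u ≤ 2.4 d t F_u): upper limit = 2.4·24·8·470 / 1000 = 216.6 kN.
  Edge l_c = 35 − 27/2 = 21.5 → r_n = 97.01 kN; interior l_c = 95 − 27 = 68 → r_n = 216.6 kN.
  R_n,bearing = 2·97.01 + 2·216.6 = 627.2 kN → 0.75 × 627.2 = 470 kN.
Bearing governs: 470 kN.

470 kN (bearing governs)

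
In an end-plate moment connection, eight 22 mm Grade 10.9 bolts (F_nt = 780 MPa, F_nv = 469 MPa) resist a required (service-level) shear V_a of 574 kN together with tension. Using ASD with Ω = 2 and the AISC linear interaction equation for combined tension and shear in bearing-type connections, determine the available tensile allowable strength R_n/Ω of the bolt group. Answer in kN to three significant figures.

587 kN

A_b = π·22²/4 = 380.1 mm²; f_rv = 574 × 1000 / (8 × 380.1) = 188.7 MPa.
F'_nt = 1.3 F_nt − (Ω F_nt / F_nv) f_rv = 1.3·780 − (2·780/469)·188.7 = 386.2 MPa, capped at F_nt → F'_nt = 386.2 MPa.
R_n = F'_nt · A_b · n = 386.2 × 380.1 × 8 / 1000 = 1174 kN.
Allowable strength R_n/Ω = 1174 / 2 = 587 kN.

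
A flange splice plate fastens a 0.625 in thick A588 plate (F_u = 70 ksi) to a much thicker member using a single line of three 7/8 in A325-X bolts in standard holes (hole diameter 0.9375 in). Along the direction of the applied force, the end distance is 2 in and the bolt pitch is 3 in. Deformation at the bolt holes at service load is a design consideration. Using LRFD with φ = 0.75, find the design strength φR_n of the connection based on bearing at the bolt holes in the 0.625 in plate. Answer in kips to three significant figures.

Per bolt r_n = 1.2 l_c t F_u ≤ 2.4 d t F_u; upper limit = 2.4 × 0.875 × 0.625 × 70 = 91.88 kips.
Edge bolt: l_c = 2 − 0.9375/2 = 1.531 in → 1.2 × 1.531 × 0.625 × 70 = 80.39 → r_n = 80.39 kips.
Interior bolts: l_c = 3 − 0.9375 = 2.062 in → 1.2 × 2.062 × 0.625 × 70 = 108.3 → r_n = 91.88 kips.
R_n = 1 × 80.39 + 2 × 91.88 = 264.1 kips.
Design strength φR_n = 0.75 × 264.1 = 198 kips.

198 kips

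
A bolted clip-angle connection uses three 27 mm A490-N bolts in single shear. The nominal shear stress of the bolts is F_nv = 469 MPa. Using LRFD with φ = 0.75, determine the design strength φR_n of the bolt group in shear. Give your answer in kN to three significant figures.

A_b = π × 27² / 4 = 572.6 mm².
R_n = F_nv · A_b · n · n_s = 469 × 572.6 × 3 × 1 / 1000 = 805.6 kN.
Design strength φR_n = 0.75 × 805.6 = 604 kN.

604 kN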